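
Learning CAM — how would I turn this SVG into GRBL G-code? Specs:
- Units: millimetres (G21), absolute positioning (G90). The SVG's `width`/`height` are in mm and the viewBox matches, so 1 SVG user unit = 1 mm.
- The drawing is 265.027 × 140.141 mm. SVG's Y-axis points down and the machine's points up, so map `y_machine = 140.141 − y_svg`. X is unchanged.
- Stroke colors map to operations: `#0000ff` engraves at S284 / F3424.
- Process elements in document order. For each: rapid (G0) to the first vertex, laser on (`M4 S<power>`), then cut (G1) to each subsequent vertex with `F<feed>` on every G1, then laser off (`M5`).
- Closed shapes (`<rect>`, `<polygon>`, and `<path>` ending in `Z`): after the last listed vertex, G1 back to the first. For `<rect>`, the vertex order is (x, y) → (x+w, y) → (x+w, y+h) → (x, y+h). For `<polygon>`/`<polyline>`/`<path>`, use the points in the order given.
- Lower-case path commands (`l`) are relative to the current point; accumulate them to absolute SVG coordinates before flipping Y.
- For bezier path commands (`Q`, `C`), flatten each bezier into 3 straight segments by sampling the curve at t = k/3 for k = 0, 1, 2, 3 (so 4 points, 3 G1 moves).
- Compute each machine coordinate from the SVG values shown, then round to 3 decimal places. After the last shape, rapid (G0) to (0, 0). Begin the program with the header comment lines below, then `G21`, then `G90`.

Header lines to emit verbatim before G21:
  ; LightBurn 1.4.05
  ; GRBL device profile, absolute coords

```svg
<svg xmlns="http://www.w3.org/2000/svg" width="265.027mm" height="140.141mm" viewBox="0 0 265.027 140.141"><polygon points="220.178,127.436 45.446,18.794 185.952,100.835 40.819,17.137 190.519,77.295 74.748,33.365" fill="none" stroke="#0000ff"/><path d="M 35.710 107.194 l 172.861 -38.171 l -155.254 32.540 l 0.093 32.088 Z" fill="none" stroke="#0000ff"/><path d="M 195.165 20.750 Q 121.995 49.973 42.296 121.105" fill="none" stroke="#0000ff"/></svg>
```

Since the viewBox matches the mm dimensions, user units are millimetres directly. The only transform is the Y-flip y_m = 140.141 − y_svg.

Shape 1 is a closed polygon drawn with `<polygon>`. Its stroke #0000ff means engrave at S284, F3424. After flipping Y the toolpath is (220.178,12.705) → (45.446,121.347) → (185.952,39.306) → (40.819,123.004) → (190.519,62.846) → (74.748,106.776) → (220.178,12.705), returning to the start.

Shape 2 is a closed polygon drawn with `<path>`. Its stroke #0000ff means engrave at S284, F3424. After flipping Y the toolpath is (35.710,32.947) → (208.571,71.118) → (53.317,38.578) → (53.410,6.490) → (35.710,32.947), returning to the start.

Shape 3 is a quadratic bezier drawn with `<path>`. Its stroke #0000ff means engrave at S284, F3424. After flipping Y the toolpath is (195.165,119.391) → (145.660,95.252) → (94.703,61.801) → (42.296,19.036).

; LightBurn 1.4.05
; GRBL device profile, absolute coords
G21
G90
G0 X220.178 Y12.705
M4 S284
G1 X45.446 Y121.347 F3424
G1 X185.952 Y39.306 F3424
G1 X40.819 Y123.004 F3424
G1 X190.519 Y62.846 F3424
G1 X74.748 Y106.776 F3424
G1 X220.178 Y12.705 F3424
M5
G0 X35.710 Y32.947
M4 S284
G1 X208.571 Y71.118 F3424
G1 X53.317 Y38.578 F3424
G1 X53.410 Y6.490 F3424
G1 X35.710 Y32.947 F3424
M5
G0 X195.165 Y119.391
M4 S284
G1 X145.660 Y95.252 F3424
G1 X94.703 Y61.801 F3424
G1 X42.296 Y19.036 F3424
M5
G0 X0.000 Y0.000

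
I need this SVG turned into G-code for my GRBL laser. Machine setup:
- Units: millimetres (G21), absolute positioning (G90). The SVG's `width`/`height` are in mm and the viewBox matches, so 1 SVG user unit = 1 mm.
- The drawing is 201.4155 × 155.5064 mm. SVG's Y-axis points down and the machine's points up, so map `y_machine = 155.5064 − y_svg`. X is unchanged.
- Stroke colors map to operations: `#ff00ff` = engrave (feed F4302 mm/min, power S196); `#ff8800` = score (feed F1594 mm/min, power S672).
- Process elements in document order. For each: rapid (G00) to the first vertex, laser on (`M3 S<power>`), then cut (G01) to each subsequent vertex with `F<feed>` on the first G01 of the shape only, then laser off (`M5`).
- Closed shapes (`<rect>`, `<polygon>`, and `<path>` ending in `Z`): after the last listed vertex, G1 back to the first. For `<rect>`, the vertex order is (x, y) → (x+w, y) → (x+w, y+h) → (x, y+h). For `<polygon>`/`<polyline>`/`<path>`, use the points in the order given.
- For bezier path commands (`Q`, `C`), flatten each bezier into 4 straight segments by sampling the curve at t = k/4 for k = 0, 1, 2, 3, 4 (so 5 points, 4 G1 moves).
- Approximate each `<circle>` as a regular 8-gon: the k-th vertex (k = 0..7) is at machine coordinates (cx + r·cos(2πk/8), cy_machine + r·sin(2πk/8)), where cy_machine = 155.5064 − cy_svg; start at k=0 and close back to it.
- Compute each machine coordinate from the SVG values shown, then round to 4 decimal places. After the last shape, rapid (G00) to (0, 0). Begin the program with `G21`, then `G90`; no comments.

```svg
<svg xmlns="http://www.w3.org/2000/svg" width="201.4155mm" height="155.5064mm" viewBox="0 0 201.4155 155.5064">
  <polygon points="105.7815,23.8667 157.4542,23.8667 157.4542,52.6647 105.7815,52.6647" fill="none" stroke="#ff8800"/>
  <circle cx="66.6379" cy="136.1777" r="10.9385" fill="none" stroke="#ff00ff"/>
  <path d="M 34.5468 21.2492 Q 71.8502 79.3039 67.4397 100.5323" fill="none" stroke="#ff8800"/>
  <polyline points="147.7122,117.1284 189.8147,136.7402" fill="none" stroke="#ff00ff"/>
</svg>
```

G21
G90
G00 X105.7815 Y131.6397
M3 S672
G01 X157.4542 Y131.6397 F1594
G01 X157.4542 Y102.8417
G01 X105.7815 Y102.8417
G01 X105.7815 Y131.6397
M5
G00 X77.5764 Y19.3287
M3 S196
G01 X74.3726 Y27.0634 F4302
G01 X66.6379 Y30.2672
G01 X58.9032 Y27.0634
G01 X55.6994 Y19.3287
G01 X58.9032 Y11.5940
G01 X66.6379 Y8.3902
G01 X74.3726 Y11.5940
G01 X77.5764 Y19.3287
M5
G00 X34.5468 Y134.2572
M3 S672
G01 X50.5914 Y107.5315 F1594
G01 X61.4217 Y85.4091
G01 X67.0378 Y67.8899
G01 X67.4397 Y54.9741
M5
G00 X147.7122 Y38.3780
M3 S196
G01 X189.8147 Y18.7662 F4302
M5
G00 X0.0000 Y0.0000

Since the viewBox matches the mm dimensions, user units are millimetres directly. The only transform is the Y-flip y_m = 155.5064 − y_svg.

Shape 1 is a rectangle drawn with `<polygon>`. Its stroke #ff8800 means score at S672, F1594. After flipping Y the toolpath is (105.7815,131.6397) → (157.4542,131.6397) → (157.4542,102.8417) → (105.7815,102.8417) → (105.7815,131.6397), returning to the start.

Shape 2 is a circle drawn with `<circle>`. Its stroke #ff00ff means engrave at S196, F4302. After flipping Y the toolpath is (77.5764,19.3287) → (74.3726,27.0634) → (66.6379,30.2672) → (58.9032,27.0634) → (55.6994,19.3287) → (58.9032,11.5940) → (66.6379,8.3902) → (74.3726,11.5940) → (77.5764,19.3287), returning to the start.

Shape 3 is a quadratic bezier drawn with `<path>`. Its stroke #ff8800 means score at S672, F1594. After flipping Y the toolpath is (34.5468,134.2572) → (50.5914,107.5315) → (61.4217,85.4091) → (67.0378,67.8899) → (67.4397,54.9741).

Shape 4 is a line segment drawn with `<polyline>`. Its stroke #ff00ff means engrave at S196, F4302. After flipping Y the toolpath is (147.7122,38.3780) → (189.8147,18.7662).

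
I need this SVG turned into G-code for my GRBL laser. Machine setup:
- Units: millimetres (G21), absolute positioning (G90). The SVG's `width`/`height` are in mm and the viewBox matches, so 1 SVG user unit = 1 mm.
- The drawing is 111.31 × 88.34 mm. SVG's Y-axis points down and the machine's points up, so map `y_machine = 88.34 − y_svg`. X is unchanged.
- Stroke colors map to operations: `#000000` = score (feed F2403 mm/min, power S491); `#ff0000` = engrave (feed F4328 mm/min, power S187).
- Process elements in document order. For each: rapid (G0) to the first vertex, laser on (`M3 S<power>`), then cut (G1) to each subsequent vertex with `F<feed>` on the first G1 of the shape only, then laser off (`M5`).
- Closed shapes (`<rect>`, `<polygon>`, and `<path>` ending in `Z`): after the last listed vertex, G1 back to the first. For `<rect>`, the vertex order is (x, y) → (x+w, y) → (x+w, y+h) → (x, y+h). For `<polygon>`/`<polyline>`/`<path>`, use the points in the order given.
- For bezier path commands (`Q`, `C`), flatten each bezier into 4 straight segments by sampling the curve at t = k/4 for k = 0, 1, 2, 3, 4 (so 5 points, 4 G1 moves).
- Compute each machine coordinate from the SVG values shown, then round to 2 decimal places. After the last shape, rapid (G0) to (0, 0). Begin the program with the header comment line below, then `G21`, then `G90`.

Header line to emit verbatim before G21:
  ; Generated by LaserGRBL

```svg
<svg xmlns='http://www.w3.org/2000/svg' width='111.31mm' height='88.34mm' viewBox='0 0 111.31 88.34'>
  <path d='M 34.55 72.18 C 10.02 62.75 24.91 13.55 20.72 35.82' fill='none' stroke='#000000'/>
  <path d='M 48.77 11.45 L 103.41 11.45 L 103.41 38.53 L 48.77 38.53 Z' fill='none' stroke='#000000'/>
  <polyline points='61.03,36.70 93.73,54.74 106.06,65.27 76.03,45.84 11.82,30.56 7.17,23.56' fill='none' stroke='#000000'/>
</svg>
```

1 u = 1 mm; y_m = 88.34 − y.

[1] `<path>` cubic bezier, #000000→score S491 F2403: (34.55,16.16) → (22.63,28.95) → (20.01,46.23) → (21.20,57.56) → (20.72,52.52)

[2] `<path>` rectangle, #000000→score S491 F2403: (48.77,76.89) → (103.41,76.89) → (103.41,49.81) → (48.77,49.81) → (48.77,76.89) (closed)

[3] `<polyline>` open polyline, #000000→score S491 F2403: (61.03,51.64) → (93.73,33.60) → (106.06,23.07) → (76.03,42.50) → (11.82,57.78) → (7.17,64.78)

; Generated by LaserGRBL
G21
G90
G0 X34.55 Y16.16
M3 S491
G1 X22.63 Y28.95 F2403
G1 X20.01 Y46.23
G1 X21.20 Y57.56
G1 X20.72 Y52.52
M5
G0 X48.77 Y76.89
M3 S491
G1 X103.41 Y76.89 F2403
G1 X103.41 Y49.81
G1 X48.77 Y49.81
G1 X48.77 Y76.89
M5
G0 X61.03 Y51.64
M3 S491
G1 X93.73 Y33.60 F2403
G1 X106.06 Y23.07
G1 X76.03 Y42.50
G1 X11.82 Y57.78
G1 X7.17 Y64.78
M5
G0 X0.00 Y0.00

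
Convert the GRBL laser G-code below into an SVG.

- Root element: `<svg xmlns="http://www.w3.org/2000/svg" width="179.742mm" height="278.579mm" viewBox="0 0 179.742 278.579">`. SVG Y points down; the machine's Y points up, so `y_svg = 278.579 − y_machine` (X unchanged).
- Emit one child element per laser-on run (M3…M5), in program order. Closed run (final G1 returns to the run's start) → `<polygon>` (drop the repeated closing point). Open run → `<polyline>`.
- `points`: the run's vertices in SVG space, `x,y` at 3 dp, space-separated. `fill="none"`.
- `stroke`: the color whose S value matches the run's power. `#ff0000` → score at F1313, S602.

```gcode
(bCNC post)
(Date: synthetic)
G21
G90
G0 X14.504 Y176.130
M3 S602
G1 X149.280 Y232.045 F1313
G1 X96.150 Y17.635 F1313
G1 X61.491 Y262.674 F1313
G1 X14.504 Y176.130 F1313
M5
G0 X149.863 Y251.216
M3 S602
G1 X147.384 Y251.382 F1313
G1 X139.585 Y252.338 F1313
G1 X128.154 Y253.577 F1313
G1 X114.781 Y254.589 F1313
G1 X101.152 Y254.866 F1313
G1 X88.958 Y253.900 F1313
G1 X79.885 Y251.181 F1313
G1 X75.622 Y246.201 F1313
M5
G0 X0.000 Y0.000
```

<svg xmlns="http://www.w3.org/2000/svg" width="179.742mm" height="278.579mm" viewBox="0 0 179.742 278.579">
  <polygon points="14.504,102.449 149.280,46.534 96.150,260.944 61.491,15.905" fill="none" stroke="#ff0000"/>
  <polyline points="149.863,27.363 147.384,27.197 139.585,26.241 128.154,25.002 114.781,23.990 101.152,23.713 88.958,24.679 79.885,27.398 75.622,32.378" fill="none" stroke="#ff0000"/>
</svg>

Machine Y-up, SVG Y-down with viewBox height 278.579, so y_svg = 278.579 − y_machine; X carries over. Every run uses S602, so all elements get stroke `#ff0000` (score).

Run 1: The run returns to its start, so emit a `<polygon>` with points (Y-flipped): 14.504,102.449 149.280,46.534 96.150,260.944 61.491,15.905.

Run 2: The run is open, so emit a `<polyline>` with points (Y-flipped): 149.863,27.363 147.384,27.197 139.585,26.241 128.154,25.002 114.781,23.990 101.152,23.713 88.958,24.679 79.885,27.398 75.622,32.378.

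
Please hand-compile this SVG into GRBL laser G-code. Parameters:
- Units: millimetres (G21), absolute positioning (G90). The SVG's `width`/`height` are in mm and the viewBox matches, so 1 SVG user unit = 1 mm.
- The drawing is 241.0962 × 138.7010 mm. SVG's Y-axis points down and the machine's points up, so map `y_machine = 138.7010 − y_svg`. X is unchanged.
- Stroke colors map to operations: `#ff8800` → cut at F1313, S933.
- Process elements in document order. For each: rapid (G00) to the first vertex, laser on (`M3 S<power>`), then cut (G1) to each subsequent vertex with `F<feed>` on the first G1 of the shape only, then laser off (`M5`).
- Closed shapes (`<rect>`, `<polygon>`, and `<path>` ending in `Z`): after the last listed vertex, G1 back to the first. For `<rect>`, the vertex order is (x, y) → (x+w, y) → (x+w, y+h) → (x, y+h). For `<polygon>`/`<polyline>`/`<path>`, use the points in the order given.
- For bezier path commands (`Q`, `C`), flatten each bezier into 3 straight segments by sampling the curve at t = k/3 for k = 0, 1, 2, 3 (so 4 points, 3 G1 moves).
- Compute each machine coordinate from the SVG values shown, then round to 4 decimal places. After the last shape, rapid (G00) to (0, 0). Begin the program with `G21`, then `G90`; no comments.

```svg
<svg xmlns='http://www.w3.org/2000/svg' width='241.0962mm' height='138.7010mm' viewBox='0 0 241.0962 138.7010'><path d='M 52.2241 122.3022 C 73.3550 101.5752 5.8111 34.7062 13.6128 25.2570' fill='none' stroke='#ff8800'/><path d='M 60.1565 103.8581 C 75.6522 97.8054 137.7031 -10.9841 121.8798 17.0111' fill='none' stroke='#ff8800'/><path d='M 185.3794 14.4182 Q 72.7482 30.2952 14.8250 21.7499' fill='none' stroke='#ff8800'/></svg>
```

1 u = 1 mm; y_m = 138.7010 − y.

[1] `<path>` cubic bezier, #ff8800→cut S933 F1313: (52.2241,16.3988) → (49.8716,48.6708) → (24.8515,88.6905) → (13.6128,113.4440)

[2] `<path>` cubic bezier, #ff8800→cut S933 F1313: (60.1565,34.8429) → (86.5621,66.2700) → (116.3535,112.9614) → (121.8798,121.6899)

[3] `<path>` quadratic bezier, #ff8800→cut S933 F1313: (185.3794,124.2828) → (116.3706,116.4117) → (59.5191,113.9678) → (14.8250,116.9511)

G21
G90
G00 X52.2241 Y16.3988
M3 S933
G1 X49.8716 Y48.6708 F1313
G1 X24.8515 Y88.6905
G1 X13.6128 Y113.4440
M5
G00 X60.1565 Y34.8429
M3 S933
G1 X86.5621 Y66.2700 F1313
G1 X116.3535 Y112.9614
G1 X121.8798 Y121.6899
M5
G00 X185.3794 Y124.2828
M3 S933
G1 X116.3706 Y116.4117 F1313
G1 X59.5191 Y113.9678
G1 X14.8250 Y116.9511
M5
G00 X0.0000 Y0.0000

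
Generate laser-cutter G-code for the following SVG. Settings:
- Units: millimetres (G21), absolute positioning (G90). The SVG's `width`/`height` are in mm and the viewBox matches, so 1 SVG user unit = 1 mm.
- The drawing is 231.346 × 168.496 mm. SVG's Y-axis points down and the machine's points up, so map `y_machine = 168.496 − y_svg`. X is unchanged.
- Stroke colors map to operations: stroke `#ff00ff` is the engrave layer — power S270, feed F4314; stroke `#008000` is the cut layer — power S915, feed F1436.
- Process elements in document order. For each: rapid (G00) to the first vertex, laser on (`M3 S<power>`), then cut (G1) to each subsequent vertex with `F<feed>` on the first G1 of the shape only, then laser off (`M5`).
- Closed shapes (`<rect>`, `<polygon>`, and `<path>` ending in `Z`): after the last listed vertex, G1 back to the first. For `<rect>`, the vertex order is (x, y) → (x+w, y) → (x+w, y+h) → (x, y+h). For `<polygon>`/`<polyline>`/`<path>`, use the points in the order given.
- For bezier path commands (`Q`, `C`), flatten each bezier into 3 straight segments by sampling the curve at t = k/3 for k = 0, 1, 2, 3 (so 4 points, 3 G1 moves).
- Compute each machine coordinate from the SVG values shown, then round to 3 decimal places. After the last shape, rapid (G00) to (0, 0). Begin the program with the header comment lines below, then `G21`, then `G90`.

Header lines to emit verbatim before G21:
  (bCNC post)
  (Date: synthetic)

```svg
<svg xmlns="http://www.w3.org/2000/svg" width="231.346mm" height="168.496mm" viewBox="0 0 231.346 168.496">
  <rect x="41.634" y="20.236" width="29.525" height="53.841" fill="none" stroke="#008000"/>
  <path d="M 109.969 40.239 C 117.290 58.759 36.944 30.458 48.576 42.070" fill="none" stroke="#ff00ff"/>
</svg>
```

(bCNC post)
(Date: synthetic)
G21
G90
G00 X41.634 Y148.260
M3 S915
G1 X71.159 Y148.260 F1436
G1 X71.159 Y94.419
G1 X41.634 Y94.419
G1 X41.634 Y148.260
M5
G00 X109.969 Y128.257
M3 S270
G1 X94.721 Y122.132 F4314
G1 X60.950 Y127.946
G1 X48.576 Y126.426
M5
G00 X0.000 Y0.000

Since the viewBox matches the mm dimensions, user units are millimetres directly. The only transform is the Y-flip y_m = 168.496 − y_svg.

Shape 1 is a rectangle drawn with `<rect>`. Its stroke #008000 means cut at S915, F1436. After flipping Y the toolpath is (41.634,148.260) → (71.159,148.260) → (71.159,94.419) → (41.634,94.419) → (41.634,148.260), returning to the start.

Shape 2 is a cubic bezier drawn with `<path>`. Its stroke #ff00ff means engrave at S270, F4314. After flipping Y the toolpath is (109.969,128.257) → (94.721,122.132) → (60.950,127.946) → (48.576,126.426).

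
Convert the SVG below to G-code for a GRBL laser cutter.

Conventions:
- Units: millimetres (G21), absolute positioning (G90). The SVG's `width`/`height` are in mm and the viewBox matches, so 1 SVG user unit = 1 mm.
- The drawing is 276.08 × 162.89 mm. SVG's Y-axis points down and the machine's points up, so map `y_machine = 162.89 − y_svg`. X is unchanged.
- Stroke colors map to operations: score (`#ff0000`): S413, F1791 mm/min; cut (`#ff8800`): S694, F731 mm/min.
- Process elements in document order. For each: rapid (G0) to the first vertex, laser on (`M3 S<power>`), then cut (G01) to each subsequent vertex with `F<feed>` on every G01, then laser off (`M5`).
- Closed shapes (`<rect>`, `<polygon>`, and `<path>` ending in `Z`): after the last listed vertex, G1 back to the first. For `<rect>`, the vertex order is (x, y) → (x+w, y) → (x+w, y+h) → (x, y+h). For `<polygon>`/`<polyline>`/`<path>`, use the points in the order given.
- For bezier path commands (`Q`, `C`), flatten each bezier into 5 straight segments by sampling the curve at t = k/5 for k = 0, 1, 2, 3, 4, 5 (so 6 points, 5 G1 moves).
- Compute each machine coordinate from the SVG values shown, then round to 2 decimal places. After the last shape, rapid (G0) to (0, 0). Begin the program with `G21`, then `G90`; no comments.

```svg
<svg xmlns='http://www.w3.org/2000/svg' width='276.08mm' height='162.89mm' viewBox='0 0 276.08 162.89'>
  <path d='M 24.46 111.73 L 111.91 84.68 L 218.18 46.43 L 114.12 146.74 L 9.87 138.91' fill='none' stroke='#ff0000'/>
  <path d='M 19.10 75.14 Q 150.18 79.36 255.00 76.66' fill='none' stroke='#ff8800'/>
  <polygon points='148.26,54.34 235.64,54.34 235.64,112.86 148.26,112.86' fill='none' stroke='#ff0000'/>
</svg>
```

G21
G90
G0 X24.46 Y51.16
M3 S413
G01 X111.91 Y78.21 F1791
G01 X218.18 Y116.46 F1791
G01 X114.12 Y16.15 F1791
G01 X9.87 Y23.98 F1791
M5
G0 X19.10 Y87.75
M3 S694
G01 X70.48 Y86.34 F731
G01 X119.76 Y85.48 F731
G01 X166.94 Y85.18 F731
G01 X212.02 Y85.43 F731
G01 X255.00 Y86.23 F731
M5
G0 X148.26 Y108.55
M3 S413
G01 X235.64 Y108.55 F1791
G01 X235.64 Y50.03 F1791
G01 X148.26 Y50.03 F1791
G01 X148.26 Y108.55 F1791
M5
G0 X0.00 Y0.00

viewBox `0 0 276.08 162.89` with mm width/height → 1 unit = 1 mm. Flip: y_m = 162.89 − y_svg.

**Shape 1** — `<path>` open polyline, stroke `#ff0000` → score (S413, F1791). Machine vertices: (24.46,51.16) → (111.91,78.21) → (218.18,116.46) → (114.12,16.15) → (9.87,23.98). Open path.

**Shape 2** — `<path>` quadratic bezier, stroke `#ff8800` → cut (S694, F731). Control points (SVG): P0=(19.10,75.14), P1=(150.18,79.36), P2=(255.00,76.66); sampled at t=k/5. Machine vertices: (19.10,87.75) → (70.48,86.34) → (119.76,85.48) → (166.94,85.18) → (212.02,85.43) → (255.00,86.23). Open path.

**Shape 3** — `<polygon>` rectangle, stroke `#ff0000` → score (S413, F1791). Machine vertices: (148.26,108.55) → (235.64,108.55) → (235.64,50.03) → (148.26,50.03) → (148.26,108.55). Closed: final G1 returns to the first vertex.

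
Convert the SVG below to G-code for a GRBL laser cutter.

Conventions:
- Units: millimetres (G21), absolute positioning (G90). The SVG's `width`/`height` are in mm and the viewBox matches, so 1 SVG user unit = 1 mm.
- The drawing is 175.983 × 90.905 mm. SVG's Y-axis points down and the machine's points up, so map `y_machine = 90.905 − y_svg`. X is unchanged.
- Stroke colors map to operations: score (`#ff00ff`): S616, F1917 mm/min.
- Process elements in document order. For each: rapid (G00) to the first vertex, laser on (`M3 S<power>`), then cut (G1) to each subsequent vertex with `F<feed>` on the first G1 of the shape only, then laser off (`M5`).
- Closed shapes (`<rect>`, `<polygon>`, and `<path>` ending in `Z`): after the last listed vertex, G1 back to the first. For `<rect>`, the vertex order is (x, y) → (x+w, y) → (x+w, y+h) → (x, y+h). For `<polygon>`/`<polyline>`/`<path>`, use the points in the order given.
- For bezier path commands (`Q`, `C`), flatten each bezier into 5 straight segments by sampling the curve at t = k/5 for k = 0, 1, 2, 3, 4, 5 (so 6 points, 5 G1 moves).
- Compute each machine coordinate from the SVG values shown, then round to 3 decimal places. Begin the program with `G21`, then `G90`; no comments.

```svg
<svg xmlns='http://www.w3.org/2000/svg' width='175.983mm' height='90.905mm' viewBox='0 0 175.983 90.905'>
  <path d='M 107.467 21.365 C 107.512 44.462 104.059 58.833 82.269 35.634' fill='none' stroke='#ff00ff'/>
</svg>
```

Since the viewBox matches the mm dimensions, user units are millimetres directly. The only transform is the Y-flip y_m = 90.905 − y_svg.

Shape 1 is a cubic bezier drawn with `<path>`. Its stroke #ff00ff means score at S616, F1917. After flipping Y the toolpath is (107.467,69.540) → (106.956,56.960) → (104.892,47.858) → (100.565,43.620) → (93.261,45.629) → (82.269,55.271).

G21
G90
G00 X107.467 Y69.540
M3 S616
G1 X106.956 Y56.960 F1917
G1 X104.892 Y47.858
G1 X100.565 Y43.620
G1 X93.261 Y45.629
G1 X82.269 Y55.271
M5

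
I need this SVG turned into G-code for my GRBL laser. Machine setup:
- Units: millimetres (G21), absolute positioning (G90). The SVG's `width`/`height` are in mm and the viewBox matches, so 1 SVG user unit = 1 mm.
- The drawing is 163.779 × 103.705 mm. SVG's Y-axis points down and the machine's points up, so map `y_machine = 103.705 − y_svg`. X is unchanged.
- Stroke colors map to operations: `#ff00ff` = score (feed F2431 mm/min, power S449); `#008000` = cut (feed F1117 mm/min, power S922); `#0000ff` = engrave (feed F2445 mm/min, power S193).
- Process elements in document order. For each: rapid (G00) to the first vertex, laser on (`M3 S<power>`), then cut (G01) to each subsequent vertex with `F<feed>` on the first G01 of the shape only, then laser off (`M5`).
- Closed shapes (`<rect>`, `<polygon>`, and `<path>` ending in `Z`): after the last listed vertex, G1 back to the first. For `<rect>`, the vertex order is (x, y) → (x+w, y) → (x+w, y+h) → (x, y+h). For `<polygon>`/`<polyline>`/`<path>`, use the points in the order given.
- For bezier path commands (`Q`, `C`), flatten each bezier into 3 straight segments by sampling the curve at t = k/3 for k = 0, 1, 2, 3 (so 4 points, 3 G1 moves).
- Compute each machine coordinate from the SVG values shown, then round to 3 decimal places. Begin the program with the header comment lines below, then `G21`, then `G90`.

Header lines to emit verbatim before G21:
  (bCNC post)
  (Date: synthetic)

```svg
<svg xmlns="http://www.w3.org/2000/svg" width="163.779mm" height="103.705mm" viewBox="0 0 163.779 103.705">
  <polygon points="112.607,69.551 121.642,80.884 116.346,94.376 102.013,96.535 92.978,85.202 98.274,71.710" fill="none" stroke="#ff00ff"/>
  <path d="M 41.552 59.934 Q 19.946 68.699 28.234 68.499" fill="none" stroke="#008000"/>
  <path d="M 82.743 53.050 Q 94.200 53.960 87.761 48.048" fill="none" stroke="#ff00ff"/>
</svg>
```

Since the viewBox matches the mm dimensions, user units are millimetres directly. The only transform is the Y-flip y_m = 103.705 − y_svg.

Shape 1 is a regular polygon drawn with `<polygon>`. Its stroke #ff00ff means score at S449, F2431. After flipping Y the toolpath is (112.607,34.154) → (121.642,22.821) → (116.346,9.329) → (102.013,7.170) → (92.978,18.503) → (98.274,31.995) → (112.607,34.154), returning to the start.

Shape 2 is a quadratic bezier drawn with `<path>`. Its stroke #008000 means cut at S922, F1117. After flipping Y the toolpath is (41.552,43.771) → (30.470,38.924) → (26.030,36.069) → (28.234,35.206).

Shape 3 is a quadratic bezier drawn with `<path>`. Its stroke #ff00ff means score at S449, F2431. After flipping Y the toolpath is (82.743,50.655) → (88.393,50.806) → (90.065,52.474) → (87.761,55.657).

(bCNC post)
(Date: synthetic)
G21
G90
G00 X112.607 Y34.154
M3 S449
G01 X121.642 Y22.821 F2431
G01 X116.346 Y9.329
G01 X102.013 Y7.170
G01 X92.978 Y18.503
G01 X98.274 Y31.995
G01 X112.607 Y34.154
M5
G00 X41.552 Y43.771
M3 S922
G01 X30.470 Y38.924 F1117
G01 X26.030 Y36.069
G01 X28.234 Y35.206
M5
G00 X82.743 Y50.655
M3 S449
G01 X88.393 Y50.806 F2431
G01 X90.065 Y52.474
G01 X87.761 Y55.657
M5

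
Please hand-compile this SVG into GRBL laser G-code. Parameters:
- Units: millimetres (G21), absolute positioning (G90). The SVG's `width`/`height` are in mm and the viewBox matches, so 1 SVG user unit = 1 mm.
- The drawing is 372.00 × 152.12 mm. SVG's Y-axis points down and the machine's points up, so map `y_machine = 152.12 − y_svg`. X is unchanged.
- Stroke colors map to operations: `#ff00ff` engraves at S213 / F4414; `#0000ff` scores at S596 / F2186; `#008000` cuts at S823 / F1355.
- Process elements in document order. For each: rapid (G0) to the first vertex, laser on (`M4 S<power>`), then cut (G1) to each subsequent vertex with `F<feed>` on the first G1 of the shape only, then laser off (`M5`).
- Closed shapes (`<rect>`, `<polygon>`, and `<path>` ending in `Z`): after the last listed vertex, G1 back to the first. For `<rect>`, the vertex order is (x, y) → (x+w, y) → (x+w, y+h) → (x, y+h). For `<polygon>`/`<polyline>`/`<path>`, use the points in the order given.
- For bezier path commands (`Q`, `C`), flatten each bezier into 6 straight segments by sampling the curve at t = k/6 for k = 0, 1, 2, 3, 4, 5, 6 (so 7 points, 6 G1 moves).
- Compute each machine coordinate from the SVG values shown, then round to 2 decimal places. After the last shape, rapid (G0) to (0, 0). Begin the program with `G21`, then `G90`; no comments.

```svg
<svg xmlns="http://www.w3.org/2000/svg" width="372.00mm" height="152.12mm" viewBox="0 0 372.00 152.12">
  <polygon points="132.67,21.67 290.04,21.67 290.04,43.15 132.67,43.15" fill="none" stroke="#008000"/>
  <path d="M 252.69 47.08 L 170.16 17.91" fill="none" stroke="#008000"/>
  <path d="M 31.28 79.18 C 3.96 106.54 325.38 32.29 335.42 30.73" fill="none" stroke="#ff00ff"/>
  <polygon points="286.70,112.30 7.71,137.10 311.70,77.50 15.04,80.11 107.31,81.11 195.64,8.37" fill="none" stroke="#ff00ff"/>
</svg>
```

Since the viewBox matches the mm dimensions, user units are millimetres directly. The only transform is the Y-flip y_m = 152.12 − y_svg.

Shape 1 is a rectangle drawn with `<polygon>`. Its stroke #008000 means cut at S823, F1355. After flipping Y the toolpath is (132.67,130.45) → (290.04,130.45) → (290.04,108.97) → (132.67,108.97) → (132.67,130.45), returning to the start.

Shape 2 is a line segment drawn with `<path>`. Its stroke #008000 means cut at S823, F1355. After flipping Y the toolpath is (252.69,105.04) → (170.16,134.21).

Shape 3 is a cubic bezier drawn with `<path>`. Its stroke #ff00ff means engrave at S213, F4414. After flipping Y the toolpath is (31.28,72.94) → (43.63,66.92) → (95.76,72.99) → (169.34,86.32) → (246.04,102.06) → (307.51,115.36) → (335.42,121.39).

Shape 4 is a closed polygon drawn with `<polygon>`. Its stroke #ff00ff means engrave at S213, F4414. After flipping Y the toolpath is (286.70,39.82) → (7.71,15.02) → (311.70,74.62) → (15.04,72.01) → (107.31,71.01) → (195.64,143.75) → (286.70,39.82), returning to the start.

G21
G90
G0 X132.67 Y130.45
M4 S823
G1 X290.04 Y130.45 F1355
G1 X290.04 Y108.97
G1 X132.67 Y108.97
G1 X132.67 Y130.45
M5
G0 X252.69 Y105.04
M4 S823
G1 X170.16 Y134.21 F1355
M5
G0 X31.28 Y72.94
M4 S213
G1 X43.63 Y66.92 F4414
G1 X95.76 Y72.99
G1 X169.34 Y86.32
G1 X246.04 Y102.06
G1 X307.51 Y115.36
G1 X335.42 Y121.39
M5
G0 X286.70 Y39.82
M4 S213
G1 X7.71 Y15.02 F4414
G1 X311.70 Y74.62
G1 X15.04 Y72.01
G1 X107.31 Y71.01
G1 X195.64 Y143.75
G1 X286.70 Y39.82
M5
G0 X0.00 Y0.00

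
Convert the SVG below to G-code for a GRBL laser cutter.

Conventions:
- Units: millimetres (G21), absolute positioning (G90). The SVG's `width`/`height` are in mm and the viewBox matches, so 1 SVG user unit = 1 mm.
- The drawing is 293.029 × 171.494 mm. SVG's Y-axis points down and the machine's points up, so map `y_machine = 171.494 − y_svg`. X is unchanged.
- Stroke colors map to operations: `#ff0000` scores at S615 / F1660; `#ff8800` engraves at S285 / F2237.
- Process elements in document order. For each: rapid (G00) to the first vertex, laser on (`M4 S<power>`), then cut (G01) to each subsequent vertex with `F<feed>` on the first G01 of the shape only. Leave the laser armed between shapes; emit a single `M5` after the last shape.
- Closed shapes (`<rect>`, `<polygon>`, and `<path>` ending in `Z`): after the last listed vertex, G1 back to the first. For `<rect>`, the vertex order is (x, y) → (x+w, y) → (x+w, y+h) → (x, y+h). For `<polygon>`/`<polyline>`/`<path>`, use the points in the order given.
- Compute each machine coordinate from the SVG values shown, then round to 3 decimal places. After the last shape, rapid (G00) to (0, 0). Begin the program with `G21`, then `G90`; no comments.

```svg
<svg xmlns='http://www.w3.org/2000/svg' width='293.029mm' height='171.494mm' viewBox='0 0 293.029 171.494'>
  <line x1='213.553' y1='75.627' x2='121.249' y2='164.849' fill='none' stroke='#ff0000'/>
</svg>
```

1 u = 1 mm; y_m = 171.494 − y.

[1] `<line>` line segment, #ff0000→score S615 F1660: (213.553,95.867) → (121.249,6.645)

G21
G90
G00 X213.553 Y95.867
M4 S615
G01 X121.249 Y6.645 F1660
M5
G00 X0.000 Y0.000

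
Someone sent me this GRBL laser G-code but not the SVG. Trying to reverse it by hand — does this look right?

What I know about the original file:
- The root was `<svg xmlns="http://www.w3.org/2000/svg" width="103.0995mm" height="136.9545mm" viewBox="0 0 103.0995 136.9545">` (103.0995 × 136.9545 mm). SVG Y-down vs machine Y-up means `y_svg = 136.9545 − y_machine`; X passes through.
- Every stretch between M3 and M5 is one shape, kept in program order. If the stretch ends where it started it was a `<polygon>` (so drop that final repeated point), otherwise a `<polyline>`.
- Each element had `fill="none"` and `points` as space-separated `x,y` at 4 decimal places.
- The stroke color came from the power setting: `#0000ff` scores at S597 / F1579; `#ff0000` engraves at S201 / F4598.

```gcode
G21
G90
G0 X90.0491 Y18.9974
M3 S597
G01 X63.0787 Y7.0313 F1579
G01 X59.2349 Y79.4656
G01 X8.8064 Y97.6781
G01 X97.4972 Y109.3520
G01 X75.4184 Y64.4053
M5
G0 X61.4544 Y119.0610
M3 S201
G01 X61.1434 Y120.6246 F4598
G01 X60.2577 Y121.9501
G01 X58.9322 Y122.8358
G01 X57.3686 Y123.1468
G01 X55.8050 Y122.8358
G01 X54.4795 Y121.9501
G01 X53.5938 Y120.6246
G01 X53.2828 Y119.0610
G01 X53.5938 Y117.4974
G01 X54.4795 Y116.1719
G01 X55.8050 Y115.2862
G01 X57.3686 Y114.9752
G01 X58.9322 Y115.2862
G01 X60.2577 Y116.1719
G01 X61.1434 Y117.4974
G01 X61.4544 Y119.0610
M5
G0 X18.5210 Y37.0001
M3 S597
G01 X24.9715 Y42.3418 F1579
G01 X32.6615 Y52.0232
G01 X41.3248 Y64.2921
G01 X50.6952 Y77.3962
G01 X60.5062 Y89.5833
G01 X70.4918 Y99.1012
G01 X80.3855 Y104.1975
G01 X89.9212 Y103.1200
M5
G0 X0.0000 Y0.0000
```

<svg xmlns="http://www.w3.org/2000/svg" width="103.0995mm" height="136.9545mm" viewBox="0 0 103.0995 136.9545">
  <polyline points="90.0491,117.9571 63.0787,129.9232 59.2349,57.4889 8.8064,39.2764 97.4972,27.6025 75.4184,72.5492" fill="none" stroke="#0000ff"/>
  <polygon points="61.4544,17.8935 61.1434,16.3299 60.2577,15.0044 58.9322,14.1187 57.3686,13.8077 55.8050,14.1187 54.4795,15.0044 53.5938,16.3299 53.2828,17.8935 53.5938,19.4571 54.4795,20.7826 55.8050,21.6683 57.3686,21.9793 58.9322,21.6683 60.2577,20.7826 61.1434,19.4571" fill="none" stroke="#ff0000"/>
  <polyline points="18.5210,99.9544 24.9715,94.6127 32.6615,84.9313 41.3248,72.6624 50.6952,59.5583 60.5062,47.3712 70.4918,37.8533 80.3855,32.7570 89.9212,33.8345" fill="none" stroke="#0000ff"/>
</svg>

Machine Y-up, SVG Y-down with viewBox height 136.9545, so y_svg = 136.9545 − y_machine; X carries over.

Run 1: power S597 maps to stroke `#0000ff` (score). The run is open, so emit a `<polyline>` with points (Y-flipped): 90.0491,117.9571 63.0787,129.9232 59.2349,57.4889 8.8064,39.2764 97.4972,27.6025 75.4184,72.5492.

Run 2: power S201 maps to stroke `#ff0000` (engrave). The run returns to its start, so emit a `<polygon>` with points (Y-flipped): 61.4544,17.8935 61.1434,16.3299 60.2577,15.0044 58.9322,14.1187 57.3686,13.8077 55.8050,14.1187 54.4795,15.0044 53.5938,16.3299 53.2828,17.8935 53.5938,19.4571 54.4795,20.7826 55.8050,21.6683 57.3686,21.9793 58.9322,21.6683 60.2577,20.7826 61.1434,19.4571.

Run 3: power S597 maps to stroke `#0000ff` (score). The run is open, so emit a `<polyline>` with points (Y-flipped): 18.5210,99.9544 24.9715,94.6127 32.6615,84.9313 41.3248,72.6624 50.6952,59.5583 60.5062,47.3712 70.4918,37.8533 80.3855,32.7570 89.9212,33.8345.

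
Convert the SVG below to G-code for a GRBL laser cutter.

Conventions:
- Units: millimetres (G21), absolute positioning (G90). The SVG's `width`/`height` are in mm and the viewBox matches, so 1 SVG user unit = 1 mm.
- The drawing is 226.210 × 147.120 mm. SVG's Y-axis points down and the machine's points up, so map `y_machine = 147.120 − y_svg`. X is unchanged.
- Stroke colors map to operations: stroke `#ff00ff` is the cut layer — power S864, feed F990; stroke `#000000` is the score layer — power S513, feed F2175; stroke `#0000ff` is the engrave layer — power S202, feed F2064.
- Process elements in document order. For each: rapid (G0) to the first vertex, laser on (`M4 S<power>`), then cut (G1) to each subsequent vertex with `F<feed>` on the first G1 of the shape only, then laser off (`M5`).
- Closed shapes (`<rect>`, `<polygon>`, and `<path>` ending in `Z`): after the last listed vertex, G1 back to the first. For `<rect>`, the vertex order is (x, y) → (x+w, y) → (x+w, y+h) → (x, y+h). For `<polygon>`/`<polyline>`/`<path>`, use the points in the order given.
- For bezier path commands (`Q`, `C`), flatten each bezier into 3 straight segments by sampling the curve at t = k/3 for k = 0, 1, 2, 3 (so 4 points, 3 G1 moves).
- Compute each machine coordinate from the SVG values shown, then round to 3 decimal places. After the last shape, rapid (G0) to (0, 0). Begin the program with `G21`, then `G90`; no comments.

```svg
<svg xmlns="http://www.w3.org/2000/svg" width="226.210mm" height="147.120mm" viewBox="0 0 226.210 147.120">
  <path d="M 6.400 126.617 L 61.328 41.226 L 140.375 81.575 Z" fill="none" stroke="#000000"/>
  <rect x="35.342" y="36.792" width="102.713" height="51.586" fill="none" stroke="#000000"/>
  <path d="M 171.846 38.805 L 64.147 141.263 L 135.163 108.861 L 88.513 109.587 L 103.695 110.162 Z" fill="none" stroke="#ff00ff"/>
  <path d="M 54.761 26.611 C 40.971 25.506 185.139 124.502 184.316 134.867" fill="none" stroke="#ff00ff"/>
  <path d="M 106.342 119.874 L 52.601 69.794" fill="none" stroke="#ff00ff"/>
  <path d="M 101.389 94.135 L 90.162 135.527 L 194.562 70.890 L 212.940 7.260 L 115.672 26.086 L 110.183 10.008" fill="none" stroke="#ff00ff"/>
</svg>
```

G21
G90
G0 X6.400 Y20.503
M4 S513
G1 X61.328 Y105.894 F2175
G1 X140.375 Y65.545
G1 X6.400 Y20.503
M5
G0 X35.342 Y110.328
M4 S513
G1 X138.055 Y110.328 F2175
G1 X138.055 Y58.742
G1 X35.342 Y58.742
G1 X35.342 Y110.328
M5
G0 X171.846 Y108.315
M4 S864
G1 X64.147 Y5.857 F990
G1 X135.163 Y38.259
G1 X88.513 Y37.533
G1 X103.695 Y36.958
G1 X171.846 Y108.315
M5
G0 X54.761 Y120.509
M4 S864
G1 X82.403 Y95.237 F990
G1 X148.029 Y45.172
G1 X184.316 Y12.253
M5
G0 X106.342 Y27.246
M4 S864
G1 X52.601 Y77.326 F990
M5
G0 X101.389 Y52.985
M4 S864
G1 X90.162 Y11.593 F990
G1 X194.562 Y76.230
G1 X212.940 Y139.860
G1 X115.672 Y121.034
G1 X110.183 Y137.112
M5
G0 X0.000 Y0.000

Since the viewBox matches the mm dimensions, user units are millimetres directly. The only transform is the Y-flip y_m = 147.120 − y_svg.

Shape 1 is a closed polygon drawn with `<path>`. Its stroke #000000 means score at S513, F2175. After flipping Y the toolpath is (6.400,20.503) → (61.328,105.894) → (140.375,65.545) → (6.400,20.503), returning to the start.

Shape 2 is a rectangle drawn with `<rect>`. Its stroke #000000 means score at S513, F2175. After flipping Y the toolpath is (35.342,110.328) → (138.055,110.328) → (138.055,58.742) → (35.342,58.742) → (35.342,110.328), returning to the start.

Shape 3 is a closed polygon drawn with `<path>`. Its stroke #ff00ff means cut at S864, F990. After flipping Y the toolpath is (171.846,108.315) → (64.147,5.857) → (135.163,38.259) → (88.513,37.533) → (103.695,36.958) → (171.846,108.315), returning to the start.

Shape 4 is a cubic bezier drawn with `<path>`. Its stroke #ff00ff means cut at S864, F990. After flipping Y the toolpath is (54.761,120.509) → (82.403,95.237) → (148.029,45.172) → (184.316,12.253).

Shape 5 is a line segment drawn with `<path>`. Its stroke #ff00ff means cut at S864, F990. After flipping Y the toolpath is (106.342,27.246) → (52.601,77.326).

Shape 6 is a open polyline drawn with `<path>`. Its stroke #ff00ff means cut at S864, F990. After flipping Y the toolpath is (101.389,52.985) → (90.162,11.593) → (194.562,76.230) → (212.940,139.860) → (115.672,121.034) → (110.183,137.112).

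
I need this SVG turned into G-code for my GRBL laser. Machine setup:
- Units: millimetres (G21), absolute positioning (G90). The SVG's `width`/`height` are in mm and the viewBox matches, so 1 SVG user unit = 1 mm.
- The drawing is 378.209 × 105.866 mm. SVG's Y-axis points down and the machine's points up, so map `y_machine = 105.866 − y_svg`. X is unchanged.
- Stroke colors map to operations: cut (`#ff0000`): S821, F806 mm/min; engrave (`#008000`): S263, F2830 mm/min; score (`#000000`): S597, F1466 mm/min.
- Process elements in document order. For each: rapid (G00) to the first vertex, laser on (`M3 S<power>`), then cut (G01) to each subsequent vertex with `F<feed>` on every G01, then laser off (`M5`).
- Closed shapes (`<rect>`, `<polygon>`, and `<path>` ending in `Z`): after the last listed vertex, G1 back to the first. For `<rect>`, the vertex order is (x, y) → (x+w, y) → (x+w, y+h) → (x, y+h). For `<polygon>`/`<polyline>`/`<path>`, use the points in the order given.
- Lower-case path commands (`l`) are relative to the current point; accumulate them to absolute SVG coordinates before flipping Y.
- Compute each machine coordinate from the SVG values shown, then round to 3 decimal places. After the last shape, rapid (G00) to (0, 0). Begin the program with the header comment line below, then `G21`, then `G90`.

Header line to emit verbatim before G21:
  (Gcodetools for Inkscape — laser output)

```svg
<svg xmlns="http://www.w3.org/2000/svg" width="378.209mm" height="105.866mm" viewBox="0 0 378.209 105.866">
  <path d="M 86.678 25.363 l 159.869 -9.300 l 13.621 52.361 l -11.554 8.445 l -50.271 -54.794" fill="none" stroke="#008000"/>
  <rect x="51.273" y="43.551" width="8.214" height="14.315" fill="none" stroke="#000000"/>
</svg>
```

Since the viewBox matches the mm dimensions, user units are millimetres directly. The only transform is the Y-flip y_m = 105.866 − y_svg.

Shape 1 is a open polyline drawn with `<path>`. Its stroke #008000 means engrave at S263, F2830. After flipping Y the toolpath is (86.678,80.503) → (246.547,89.803) → (260.168,37.442) → (248.614,28.997) → (198.343,83.791).

Shape 2 is a rectangle drawn with `<rect>`. Its stroke #000000 means score at S597, F1466. After flipping Y the toolpath is (51.273,62.315) → (59.487,62.315) → (59.487,48.000) → (51.273,48.000) → (51.273,62.315), returning to the start.

(Gcodetools for Inkscape — laser output)
G21
G90
G00 X86.678 Y80.503
M3 S263
G01 X246.547 Y89.803 F2830
G01 X260.168 Y37.442 F2830
G01 X248.614 Y28.997 F2830
G01 X198.343 Y83.791 F2830
M5
G00 X51.273 Y62.315
M3 S597
G01 X59.487 Y62.315 F1466
G01 X59.487 Y48.000 F1466
G01 X51.273 Y48.000 F1466
G01 X51.273 Y62.315 F1466
M5
G00 X0.000 Y0.000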